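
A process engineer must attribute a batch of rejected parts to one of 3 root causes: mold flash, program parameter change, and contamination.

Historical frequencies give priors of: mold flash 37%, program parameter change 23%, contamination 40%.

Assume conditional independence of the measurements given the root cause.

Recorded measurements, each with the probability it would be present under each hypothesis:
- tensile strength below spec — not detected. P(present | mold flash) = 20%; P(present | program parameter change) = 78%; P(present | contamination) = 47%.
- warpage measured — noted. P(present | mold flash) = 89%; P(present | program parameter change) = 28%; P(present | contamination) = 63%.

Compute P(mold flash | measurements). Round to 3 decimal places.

0.641

Multiply each prior by the joint likelihood of the measurement pattern (using 1 − P(present | H) for each absent measurement):
  mold flash: 0.37 × (1 − 0.20) × 0.89 = 0.26344
  program parameter change: 0.23 × (1 − 0.78) × 0.28 = 0.014168
  contamination: 0.40 × (1 − 0.47) × 0.63 = 0.13356
Marginal likelihood of the evidence = 0.41117.
P(mold flash | evidence) = 0.26344 / 0.41117 ≈ 0.641.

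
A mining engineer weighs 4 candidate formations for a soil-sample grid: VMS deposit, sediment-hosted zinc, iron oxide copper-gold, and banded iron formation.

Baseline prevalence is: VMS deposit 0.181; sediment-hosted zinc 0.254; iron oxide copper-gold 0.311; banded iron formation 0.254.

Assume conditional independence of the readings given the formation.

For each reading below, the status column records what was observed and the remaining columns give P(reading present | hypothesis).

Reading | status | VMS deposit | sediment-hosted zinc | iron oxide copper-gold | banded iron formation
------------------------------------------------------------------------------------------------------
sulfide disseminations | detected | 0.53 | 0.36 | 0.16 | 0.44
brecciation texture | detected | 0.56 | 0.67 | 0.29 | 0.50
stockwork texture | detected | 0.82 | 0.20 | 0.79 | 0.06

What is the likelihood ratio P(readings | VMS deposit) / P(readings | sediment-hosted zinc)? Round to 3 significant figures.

Joint likelihood of the reading pattern under each hypothesis:
  VMS deposit: 0.53 × 0.56 × 0.82 = 0.24338
  sediment-hosted zinc: 0.36 × 0.67 × 0.20 = 0.04824
Bayes factor = 0.24338 / 0.04824 ≈ 5.05

5.05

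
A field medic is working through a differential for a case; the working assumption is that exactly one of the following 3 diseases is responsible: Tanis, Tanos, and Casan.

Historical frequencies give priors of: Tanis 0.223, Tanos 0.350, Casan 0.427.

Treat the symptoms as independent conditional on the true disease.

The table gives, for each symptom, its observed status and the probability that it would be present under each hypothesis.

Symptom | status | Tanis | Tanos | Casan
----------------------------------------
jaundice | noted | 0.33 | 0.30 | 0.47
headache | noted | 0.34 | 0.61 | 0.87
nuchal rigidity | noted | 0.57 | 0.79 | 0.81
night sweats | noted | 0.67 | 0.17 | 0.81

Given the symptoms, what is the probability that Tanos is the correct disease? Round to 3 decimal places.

0.065

Multiply each prior by the joint likelihood of the symptom pattern:
  Tanis: 0.223 × 0.33 × 0.34 × 0.57 × 0.67 = 0.0095554
  Tanos: 0.350 × 0.30 × 0.61 × 0.79 × 0.17 = 0.0086019
  Casan: 0.427 × 0.47 × 0.87 × 0.81 × 0.81 = 0.11456
Normalizing constant Z = 0.0095554 + 0.0086019 + 0.11456 = 0.13271.
P(Tanos | evidence) = 0.0086019 / 0.13271 ≈ 0.065.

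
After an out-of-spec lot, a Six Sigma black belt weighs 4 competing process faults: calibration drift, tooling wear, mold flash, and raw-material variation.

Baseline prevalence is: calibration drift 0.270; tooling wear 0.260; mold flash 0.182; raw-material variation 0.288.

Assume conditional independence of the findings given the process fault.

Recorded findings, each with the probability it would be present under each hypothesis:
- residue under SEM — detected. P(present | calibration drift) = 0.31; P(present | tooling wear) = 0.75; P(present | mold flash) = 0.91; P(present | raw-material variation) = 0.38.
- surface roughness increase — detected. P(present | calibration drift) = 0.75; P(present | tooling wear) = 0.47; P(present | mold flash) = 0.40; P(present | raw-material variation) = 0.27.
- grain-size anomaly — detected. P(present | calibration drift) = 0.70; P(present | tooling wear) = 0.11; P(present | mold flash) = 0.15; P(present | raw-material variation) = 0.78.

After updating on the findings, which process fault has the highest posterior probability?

calibration drift

Multiply each prior by the joint likelihood of the evidence pattern:
  calibration drift: 0.270 × 0.31 × 0.75 × 0.70 = 0.043943
  tooling wear: 0.260 × 0.75 × 0.47 × 0.11 = 0.010082
  mold flash: 0.182 × 0.91 × 0.40 × 0.15 = 0.0099372
  raw-material variation: 0.288 × 0.38 × 0.27 × 0.78 = 0.023048
Normalizing constant Z = 0.043943 + 0.010082 + 0.0099372 + 0.023048 = 0.087009.
P(calibration drift | evidence) ≈ 0.043943 / 0.087009 ≈ 0.505
P(tooling wear | evidence) ≈ 0.010082 / 0.087009 ≈ 0.116
P(mold flash | evidence) ≈ 0.0099372 / 0.087009 ≈ 0.114
P(raw-material variation | evidence) ≈ 0.023048 / 0.087009 ≈ 0.265
The largest is 0.505, so calibration drift is most probable.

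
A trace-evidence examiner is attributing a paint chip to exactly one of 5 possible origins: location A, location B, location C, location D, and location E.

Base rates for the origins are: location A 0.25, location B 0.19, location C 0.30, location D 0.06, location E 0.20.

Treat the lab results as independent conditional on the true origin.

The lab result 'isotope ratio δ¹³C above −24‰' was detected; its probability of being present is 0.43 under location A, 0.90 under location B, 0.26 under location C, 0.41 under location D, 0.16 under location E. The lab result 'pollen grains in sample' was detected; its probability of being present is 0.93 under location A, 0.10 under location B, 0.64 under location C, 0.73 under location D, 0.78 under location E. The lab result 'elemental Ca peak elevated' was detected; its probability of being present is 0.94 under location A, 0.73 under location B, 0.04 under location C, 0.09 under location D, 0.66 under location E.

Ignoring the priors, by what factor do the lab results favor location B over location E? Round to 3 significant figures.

0.798

The Bayes factor is the ratio of the joint likelihoods of the lab result pattern under the two hypotheses.
  location B: 0.90 × 0.10 × 0.73 = 0.0657
  location E: 0.16 × 0.78 × 0.66 = 0.082368
Bayes factor = 0.0657 / 0.082368 ≈ 0.798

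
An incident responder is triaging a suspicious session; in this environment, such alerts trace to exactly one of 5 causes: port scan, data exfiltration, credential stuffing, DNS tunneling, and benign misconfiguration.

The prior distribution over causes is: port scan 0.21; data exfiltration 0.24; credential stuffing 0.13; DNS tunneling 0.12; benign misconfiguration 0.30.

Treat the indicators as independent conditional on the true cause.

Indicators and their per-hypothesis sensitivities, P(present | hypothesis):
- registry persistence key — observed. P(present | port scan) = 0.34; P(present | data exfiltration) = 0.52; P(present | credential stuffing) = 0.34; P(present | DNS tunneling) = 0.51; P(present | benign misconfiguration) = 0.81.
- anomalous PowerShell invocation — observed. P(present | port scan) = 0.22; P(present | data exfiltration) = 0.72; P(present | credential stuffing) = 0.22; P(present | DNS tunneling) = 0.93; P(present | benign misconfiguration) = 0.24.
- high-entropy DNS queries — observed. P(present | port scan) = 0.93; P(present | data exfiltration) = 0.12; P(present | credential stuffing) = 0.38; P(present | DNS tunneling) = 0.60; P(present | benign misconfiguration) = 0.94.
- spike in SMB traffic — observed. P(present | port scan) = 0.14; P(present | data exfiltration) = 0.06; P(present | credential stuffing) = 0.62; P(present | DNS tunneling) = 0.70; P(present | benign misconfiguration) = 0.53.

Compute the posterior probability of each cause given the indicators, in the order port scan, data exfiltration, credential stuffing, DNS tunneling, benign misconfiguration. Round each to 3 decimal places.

0.035, 0.011, 0.040, 0.413, 0.501

By Bayes' rule with conditional independence, the unnormalized weight for each hypothesis is prior × ∏ likelihoods:
  port scan: 0.21 × 0.34 × 0.22 × 0.93 × 0.14 = 0.0020452
  data exfiltration: 0.24 × 0.52 × 0.72 × 0.12 × 0.06 = 0.00064696
  credential stuffing: 0.13 × 0.34 × 0.22 × 0.38 × 0.62 = 0.002291
  DNS tunneling: 0.12 × 0.51 × 0.93 × 0.60 × 0.70 = 0.023905
  benign misconfiguration: 0.30 × 0.81 × 0.24 × 0.94 × 0.53 = 0.029055
The unnormalized weights sum to 0.057943.
P(port scan | evidence) = 0.0020452 / 0.057943 ≈ 0.035
P(data exfiltration | evidence) = 0.00064696 / 0.057943 ≈ 0.011
P(credential stuffing | evidence) = 0.002291 / 0.057943 ≈ 0.040
P(DNS tunneling | evidence) = 0.023905 / 0.057943 ≈ 0.413
P(benign misconfiguration | evidence) = 0.029055 / 0.057943 ≈ 0.501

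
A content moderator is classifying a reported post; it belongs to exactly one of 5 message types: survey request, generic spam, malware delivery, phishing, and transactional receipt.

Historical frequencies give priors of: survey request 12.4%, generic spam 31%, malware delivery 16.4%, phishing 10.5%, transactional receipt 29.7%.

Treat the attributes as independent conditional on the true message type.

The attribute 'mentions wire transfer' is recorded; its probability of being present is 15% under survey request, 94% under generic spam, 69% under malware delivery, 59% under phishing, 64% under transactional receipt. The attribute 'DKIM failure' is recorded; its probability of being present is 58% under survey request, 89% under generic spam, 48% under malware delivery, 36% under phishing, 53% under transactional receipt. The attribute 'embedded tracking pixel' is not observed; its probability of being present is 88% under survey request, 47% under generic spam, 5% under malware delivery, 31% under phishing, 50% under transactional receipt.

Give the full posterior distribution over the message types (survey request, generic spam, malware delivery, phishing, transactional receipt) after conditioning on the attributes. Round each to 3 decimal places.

0.005, 0.537, 0.201, 0.060, 0.197

By Bayes' rule with conditional independence, the unnormalized weight for each hypothesis is prior × ∏ likelihoods (using 1 − P(present | H) for each absent attribute):
  survey request: 0.124 × 0.15 × 0.58 × (1 − 0.88) = 0.0012946
  generic spam: 0.310 × 0.94 × 0.89 × (1 − 0.47) = 0.13745
  malware delivery: 0.164 × 0.69 × 0.48 × (1 − 0.05) = 0.051601
  phishing: 0.105 × 0.59 × 0.36 × (1 − 0.31) = 0.015388
  transactional receipt: 0.297 × 0.64 × 0.53 × (1 − 0.50) = 0.050371
The unnormalized weights sum to 0.25611.
P(survey request | evidence) = 0.0012946 / 0.25611 ≈ 0.005
P(generic spam | evidence) = 0.13745 / 0.25611 ≈ 0.537
P(malware delivery | evidence) = 0.051601 / 0.25611 ≈ 0.201
P(phishing | evidence) = 0.015388 / 0.25611 ≈ 0.060
P(transactional receipt | evidence) = 0.050371 / 0.25611 ≈ 0.197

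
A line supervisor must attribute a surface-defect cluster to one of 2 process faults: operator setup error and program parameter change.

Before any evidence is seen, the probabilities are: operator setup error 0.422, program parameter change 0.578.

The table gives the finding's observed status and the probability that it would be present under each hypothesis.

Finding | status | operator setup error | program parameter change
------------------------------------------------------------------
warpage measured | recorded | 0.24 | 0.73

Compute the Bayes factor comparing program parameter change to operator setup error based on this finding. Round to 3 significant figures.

3.04

The Bayes factor is the ratio of the two likelihoods.
  program parameter change: 0.73
  operator setup error: 0.24
Bayes factor = 0.73 / 0.24 ≈ 3.04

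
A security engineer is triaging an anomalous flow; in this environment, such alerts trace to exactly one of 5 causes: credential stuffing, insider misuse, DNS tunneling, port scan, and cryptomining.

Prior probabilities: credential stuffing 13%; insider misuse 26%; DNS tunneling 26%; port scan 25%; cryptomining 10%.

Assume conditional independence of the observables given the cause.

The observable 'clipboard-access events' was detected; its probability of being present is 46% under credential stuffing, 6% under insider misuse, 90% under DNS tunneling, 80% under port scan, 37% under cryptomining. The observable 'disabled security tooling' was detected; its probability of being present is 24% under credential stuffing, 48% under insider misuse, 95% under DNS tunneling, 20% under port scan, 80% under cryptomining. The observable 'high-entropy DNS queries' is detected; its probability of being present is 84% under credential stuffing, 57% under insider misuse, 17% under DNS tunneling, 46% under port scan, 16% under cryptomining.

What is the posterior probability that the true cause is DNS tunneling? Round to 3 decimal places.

0.489

Multiply each prior by the joint likelihood of the observable pattern:
  credential stuffing: 0.13 × 0.46 × 0.24 × 0.84 = 0.012056
  insider misuse: 0.26 × 0.06 × 0.48 × 0.57 = 0.0042682
  DNS tunneling: 0.26 × 0.90 × 0.95 × 0.17 = 0.037791
  port scan: 0.25 × 0.80 × 0.20 × 0.46 = 0.0184
  cryptomining: 0.10 × 0.37 × 0.80 × 0.16 = 0.004736
The unnormalized weights sum to 0.077251.
P(DNS tunneling | evidence) = 0.037791 / 0.077251 ≈ 0.489.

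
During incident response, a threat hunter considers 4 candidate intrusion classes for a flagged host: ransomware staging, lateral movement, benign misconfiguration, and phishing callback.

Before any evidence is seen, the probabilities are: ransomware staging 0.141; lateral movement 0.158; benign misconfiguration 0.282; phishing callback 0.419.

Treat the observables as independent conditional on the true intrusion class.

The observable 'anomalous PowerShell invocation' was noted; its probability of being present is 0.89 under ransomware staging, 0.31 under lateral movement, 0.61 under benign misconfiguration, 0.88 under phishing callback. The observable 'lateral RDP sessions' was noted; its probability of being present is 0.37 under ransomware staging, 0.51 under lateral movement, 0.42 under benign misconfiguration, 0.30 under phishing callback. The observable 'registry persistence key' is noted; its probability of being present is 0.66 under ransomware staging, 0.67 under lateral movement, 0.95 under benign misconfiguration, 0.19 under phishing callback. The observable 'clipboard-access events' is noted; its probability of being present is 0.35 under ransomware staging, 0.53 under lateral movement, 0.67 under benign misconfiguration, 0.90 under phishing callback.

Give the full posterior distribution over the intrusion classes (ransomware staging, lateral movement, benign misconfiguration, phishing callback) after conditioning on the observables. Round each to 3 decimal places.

For each hypothesis, the unnormalized posterior weight is prior × product of the observable likelihoods:
  ransomware staging: 0.141 × 0.89 × 0.37 × 0.66 × 0.35 = 0.010726
  lateral movement: 0.158 × 0.31 × 0.51 × 0.67 × 0.53 = 0.0088703
  benign misconfiguration: 0.282 × 0.61 × 0.42 × 0.95 × 0.67 = 0.045986
  phishing callback: 0.419 × 0.88 × 0.30 × 0.19 × 0.90 = 0.018915
Marginal likelihood of the evidence = 0.084497.
P(ransomware staging | evidence) = 0.010726 / 0.084497 ≈ 0.127
P(lateral movement | evidence) = 0.0088703 / 0.084497 ≈ 0.105
P(benign misconfiguration | evidence) = 0.045986 / 0.084497 ≈ 0.544
P(phishing callback | evidence) = 0.018915 / 0.084497 ≈ 0.224

0.127, 0.105, 0.544, 0.224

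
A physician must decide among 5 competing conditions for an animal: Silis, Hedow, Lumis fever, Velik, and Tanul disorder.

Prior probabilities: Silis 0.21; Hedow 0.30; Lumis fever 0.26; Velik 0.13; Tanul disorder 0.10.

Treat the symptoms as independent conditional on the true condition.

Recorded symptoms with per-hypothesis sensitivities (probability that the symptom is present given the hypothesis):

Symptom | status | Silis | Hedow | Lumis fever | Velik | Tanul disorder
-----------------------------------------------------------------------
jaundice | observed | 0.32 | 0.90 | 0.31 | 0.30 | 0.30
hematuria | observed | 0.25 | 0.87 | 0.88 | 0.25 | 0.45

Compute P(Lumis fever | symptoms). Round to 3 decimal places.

By Bayes' rule with conditional independence, the unnormalized weight for each hypothesis is prior × ∏ likelihoods:
  Silis: 0.21 × 0.32 × 0.25 = 0.0168
  Hedow: 0.30 × 0.90 × 0.87 = 0.2349
  Lumis fever: 0.26 × 0.31 × 0.88 = 0.070928
  Velik: 0.13 × 0.30 × 0.25 = 0.00975
  Tanul disorder: 0.10 × 0.30 × 0.45 = 0.0135
Normalizing constant Z = 0.0168 + 0.2349 + 0.070928 + 0.00975 + 0.0135 = 0.34588.
P(Lumis fever | evidence) = 0.070928 / 0.34588 ≈ 0.205.

0.205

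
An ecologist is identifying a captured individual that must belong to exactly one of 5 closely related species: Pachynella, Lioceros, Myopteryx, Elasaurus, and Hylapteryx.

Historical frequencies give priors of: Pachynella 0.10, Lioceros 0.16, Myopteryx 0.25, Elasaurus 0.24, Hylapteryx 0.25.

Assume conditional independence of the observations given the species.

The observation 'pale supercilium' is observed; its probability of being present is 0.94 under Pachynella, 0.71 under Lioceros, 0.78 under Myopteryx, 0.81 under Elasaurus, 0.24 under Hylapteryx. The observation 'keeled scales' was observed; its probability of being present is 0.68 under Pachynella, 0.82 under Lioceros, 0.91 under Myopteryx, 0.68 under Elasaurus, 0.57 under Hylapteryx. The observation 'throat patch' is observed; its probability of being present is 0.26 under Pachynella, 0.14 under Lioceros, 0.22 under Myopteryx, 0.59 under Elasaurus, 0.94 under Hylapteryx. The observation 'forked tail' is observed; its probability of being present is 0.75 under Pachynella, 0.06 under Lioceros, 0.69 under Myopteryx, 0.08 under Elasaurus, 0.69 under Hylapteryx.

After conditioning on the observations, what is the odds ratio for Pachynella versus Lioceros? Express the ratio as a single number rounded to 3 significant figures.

Unnormalized posterior weight (prior times the observation likelihoods) for each of the two hypotheses:
  Pachynella: 0.10 × 0.94 × 0.68 × 0.26 × 0.75 = 0.012464
  Lioceros: 0.16 × 0.71 × 0.82 × 0.14 × 0.06 = 0.00078248
Odds(Pachynella : Lioceros) = 0.012464 / 0.00078248 ≈ 15.9.

15.9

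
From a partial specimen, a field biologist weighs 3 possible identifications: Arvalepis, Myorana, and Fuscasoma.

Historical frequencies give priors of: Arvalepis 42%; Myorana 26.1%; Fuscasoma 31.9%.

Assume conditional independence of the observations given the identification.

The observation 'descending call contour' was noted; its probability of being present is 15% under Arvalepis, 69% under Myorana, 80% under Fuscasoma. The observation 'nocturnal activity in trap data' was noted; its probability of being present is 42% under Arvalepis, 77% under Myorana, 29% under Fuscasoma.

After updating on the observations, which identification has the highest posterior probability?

Myorana

Multiply each prior by the joint likelihood of the evidence pattern:
  Arvalepis: 0.420 × 0.15 × 0.42 = 0.02646
  Myorana: 0.261 × 0.69 × 0.77 = 0.13867
  Fuscasoma: 0.319 × 0.80 × 0.29 = 0.074008
The unnormalized weights sum to 0.23914.
P(Arvalepis | evidence) ≈ 0.02646 / 0.23914 ≈ 0.111
P(Myorana | evidence) ≈ 0.13867 / 0.23914 ≈ 0.580
P(Fuscasoma | evidence) ≈ 0.074008 / 0.23914 ≈ 0.309
The largest is 0.580, so Myorana is most probable.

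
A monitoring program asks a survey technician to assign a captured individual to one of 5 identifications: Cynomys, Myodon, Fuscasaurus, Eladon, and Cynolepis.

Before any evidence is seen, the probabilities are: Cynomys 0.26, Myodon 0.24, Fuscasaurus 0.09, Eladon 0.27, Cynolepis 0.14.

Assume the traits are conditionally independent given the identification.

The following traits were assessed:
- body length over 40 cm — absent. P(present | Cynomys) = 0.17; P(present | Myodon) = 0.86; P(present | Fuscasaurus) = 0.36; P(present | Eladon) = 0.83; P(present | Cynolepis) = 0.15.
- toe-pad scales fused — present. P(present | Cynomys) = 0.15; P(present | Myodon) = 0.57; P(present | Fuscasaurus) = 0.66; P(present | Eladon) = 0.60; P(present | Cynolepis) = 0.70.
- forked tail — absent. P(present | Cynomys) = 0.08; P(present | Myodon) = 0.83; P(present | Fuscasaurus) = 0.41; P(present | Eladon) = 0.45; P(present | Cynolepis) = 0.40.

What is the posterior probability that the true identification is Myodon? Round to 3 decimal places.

0.027

By Bayes' rule with conditional independence, the unnormalized weight for each hypothesis is prior × ∏ likelihoods (using 1 − P(present | H) for each absent trait):
  Cynomys: 0.26 × (1 − 0.17) × 0.15 × (1 − 0.08) = 0.02978
  Myodon: 0.24 × (1 − 0.86) × 0.57 × (1 − 0.83) = 0.0032558
  Fuscasaurus: 0.09 × (1 − 0.36) × 0.66 × (1 − 0.41) = 0.022429
  Eladon: 0.27 × (1 − 0.83) × 0.60 × (1 − 0.45) = 0.015147
  Cynolepis: 0.14 × (1 − 0.15) × 0.70 × (1 − 0.40) = 0.04998
The unnormalized weights sum to 0.12059.
P(Myodon | evidence) = 0.0032558 / 0.12059 ≈ 0.027.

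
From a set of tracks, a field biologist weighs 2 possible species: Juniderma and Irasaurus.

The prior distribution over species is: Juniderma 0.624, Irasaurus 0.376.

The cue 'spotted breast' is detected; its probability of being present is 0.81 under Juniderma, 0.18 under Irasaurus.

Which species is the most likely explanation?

Juniderma

By Bayes' rule, the unnormalized weight for each hypothesis is prior × likelihood:
  Juniderma: 0.624 × 0.81 = 0.50544
  Irasaurus: 0.376 × 0.18 = 0.06768
The unnormalized weights sum to 0.57312.
P(Juniderma | evidence) ≈ 0.50544 / 0.57312 ≈ 0.882
P(Irasaurus | evidence) ≈ 0.06768 / 0.57312 ≈ 0.118
The largest is 0.882, so Juniderma is most probable.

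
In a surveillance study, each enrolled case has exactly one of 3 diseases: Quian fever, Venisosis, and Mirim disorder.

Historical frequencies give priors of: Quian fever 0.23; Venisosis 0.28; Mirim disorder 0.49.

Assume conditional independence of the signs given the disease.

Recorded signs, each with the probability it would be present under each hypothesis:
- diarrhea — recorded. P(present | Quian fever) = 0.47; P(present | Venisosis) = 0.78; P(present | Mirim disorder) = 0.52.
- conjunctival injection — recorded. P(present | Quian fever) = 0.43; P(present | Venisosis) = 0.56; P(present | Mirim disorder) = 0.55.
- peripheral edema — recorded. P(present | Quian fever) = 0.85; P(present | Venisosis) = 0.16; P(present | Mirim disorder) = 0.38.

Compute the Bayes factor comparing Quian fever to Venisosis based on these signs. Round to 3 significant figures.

2.46

The Bayes factor is the ratio of the joint likelihoods of the sign pattern under the two hypotheses.
  Quian fever: 0.47 × 0.43 × 0.85 = 0.17178
  Venisosis: 0.78 × 0.56 × 0.16 = 0.069888
Bayes factor = 0.17178 / 0.069888 ≈ 2.46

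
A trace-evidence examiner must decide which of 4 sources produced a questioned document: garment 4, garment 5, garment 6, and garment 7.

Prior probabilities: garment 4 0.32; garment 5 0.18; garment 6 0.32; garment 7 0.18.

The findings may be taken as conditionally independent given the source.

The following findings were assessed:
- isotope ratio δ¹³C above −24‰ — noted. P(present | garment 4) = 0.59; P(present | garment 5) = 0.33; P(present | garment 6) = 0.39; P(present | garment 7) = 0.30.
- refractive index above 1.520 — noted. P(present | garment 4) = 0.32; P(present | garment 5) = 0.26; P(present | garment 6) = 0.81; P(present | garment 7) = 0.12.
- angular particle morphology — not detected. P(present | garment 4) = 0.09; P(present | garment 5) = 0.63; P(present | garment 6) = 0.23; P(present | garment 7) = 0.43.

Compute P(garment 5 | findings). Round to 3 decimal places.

0.040

For each hypothesis, the unnormalized posterior weight is prior × product of the finding likelihoods (using 1 − P(present | H) for each absent finding):
  garment 4: 0.32 × 0.59 × 0.32 × (1 − 0.09) = 0.054979
  garment 5: 0.18 × 0.33 × 0.26 × (1 − 0.63) = 0.0057143
  garment 6: 0.32 × 0.39 × 0.81 × (1 − 0.23) = 0.077838
  garment 7: 0.18 × 0.30 × 0.12 × (1 − 0.43) = 0.0036936
Normalizing constant Z = 0.054979 + 0.0057143 + 0.077838 + 0.0036936 = 0.14222.
P(garment 5 | evidence) = 0.0057143 / 0.14222 ≈ 0.040.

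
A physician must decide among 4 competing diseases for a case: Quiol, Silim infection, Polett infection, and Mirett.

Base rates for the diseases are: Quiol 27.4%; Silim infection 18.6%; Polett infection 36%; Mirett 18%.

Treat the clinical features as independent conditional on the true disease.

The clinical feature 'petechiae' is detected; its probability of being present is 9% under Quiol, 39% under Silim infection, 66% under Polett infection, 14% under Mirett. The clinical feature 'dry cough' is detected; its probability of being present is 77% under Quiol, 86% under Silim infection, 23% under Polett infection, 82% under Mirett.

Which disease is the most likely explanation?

Multiply each prior by the joint likelihood of the clinical feature pattern:
  Quiol: 0.274 × 0.09 × 0.77 = 0.018988
  Silim infection: 0.186 × 0.39 × 0.86 = 0.062384
  Polett infection: 0.360 × 0.66 × 0.23 = 0.054648
  Mirett: 0.180 × 0.14 × 0.82 = 0.020664
The unnormalized weights sum to 0.15668.
P(Quiol | evidence) ≈ 0.018988 / 0.15668 ≈ 0.121
P(Silim infection | evidence) ≈ 0.062384 / 0.15668 ≈ 0.398
P(Polett infection | evidence) ≈ 0.054648 / 0.15668 ≈ 0.349
P(Mirett | evidence) ≈ 0.020664 / 0.15668 ≈ 0.132
The largest is 0.398, so Silim infection is most probable.

Silim infection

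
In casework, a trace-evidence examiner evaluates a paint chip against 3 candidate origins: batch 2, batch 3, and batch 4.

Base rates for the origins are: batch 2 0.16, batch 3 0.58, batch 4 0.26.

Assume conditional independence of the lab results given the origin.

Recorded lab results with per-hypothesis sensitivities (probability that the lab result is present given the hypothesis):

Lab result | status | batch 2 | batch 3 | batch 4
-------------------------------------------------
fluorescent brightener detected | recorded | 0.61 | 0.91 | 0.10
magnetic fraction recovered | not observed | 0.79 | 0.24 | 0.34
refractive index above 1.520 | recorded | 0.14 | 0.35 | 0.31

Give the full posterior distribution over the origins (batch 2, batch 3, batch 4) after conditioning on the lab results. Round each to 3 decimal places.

By Bayes' rule with conditional independence, the unnormalized weight for each hypothesis is prior × ∏ likelihoods (using 1 − P(present | H) for each absent lab result):
  batch 2: 0.16 × 0.61 × (1 − 0.79) × 0.14 = 0.0028694
  batch 3: 0.58 × 0.91 × (1 − 0.24) × 0.35 = 0.14039
  batch 4: 0.26 × 0.10 × (1 − 0.34) × 0.31 = 0.0053196
The unnormalized weights sum to 0.14858.
P(batch 2 | evidence) = 0.0028694 / 0.14858 ≈ 0.019
P(batch 3 | evidence) = 0.14039 / 0.14858 ≈ 0.945
P(batch 4 | evidence) = 0.0053196 / 0.14858 ≈ 0.036

0.019, 0.945, 0.036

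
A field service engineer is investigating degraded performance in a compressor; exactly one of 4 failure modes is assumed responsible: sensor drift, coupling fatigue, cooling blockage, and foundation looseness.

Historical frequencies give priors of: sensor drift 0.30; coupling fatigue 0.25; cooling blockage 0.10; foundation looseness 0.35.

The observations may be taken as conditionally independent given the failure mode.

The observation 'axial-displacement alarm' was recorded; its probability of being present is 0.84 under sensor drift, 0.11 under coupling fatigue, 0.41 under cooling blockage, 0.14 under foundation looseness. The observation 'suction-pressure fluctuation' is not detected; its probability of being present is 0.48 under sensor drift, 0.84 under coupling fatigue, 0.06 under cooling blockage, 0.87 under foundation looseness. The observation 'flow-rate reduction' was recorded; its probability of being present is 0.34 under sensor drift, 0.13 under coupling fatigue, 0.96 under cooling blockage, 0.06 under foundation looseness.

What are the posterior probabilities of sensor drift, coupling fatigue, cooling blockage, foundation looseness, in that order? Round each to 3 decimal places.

By Bayes' rule with conditional independence, the unnormalized weight for each hypothesis is prior × ∏ likelihoods (using 1 − P(present | H) for each absent observation):
  sensor drift: 0.30 × 0.84 × (1 − 0.48) × 0.34 = 0.044554
  coupling fatigue: 0.25 × 0.11 × (1 − 0.84) × 0.13 = 0.000572
  cooling blockage: 0.10 × 0.41 × (1 − 0.06) × 0.96 = 0.036998
  foundation looseness: 0.35 × 0.14 × (1 − 0.87) × 0.06 = 0.0003822
Marginal likelihood of the evidence = 0.082506.
P(sensor drift | evidence) = 0.044554 / 0.082506 ≈ 0.540
P(coupling fatigue | evidence) = 0.000572 / 0.082506 ≈ 0.007
P(cooling blockage | evidence) = 0.036998 / 0.082506 ≈ 0.448
P(foundation looseness | evidence) = 0.0003822 / 0.082506 ≈ 0.005

0.540, 0.007, 0.448, 0.005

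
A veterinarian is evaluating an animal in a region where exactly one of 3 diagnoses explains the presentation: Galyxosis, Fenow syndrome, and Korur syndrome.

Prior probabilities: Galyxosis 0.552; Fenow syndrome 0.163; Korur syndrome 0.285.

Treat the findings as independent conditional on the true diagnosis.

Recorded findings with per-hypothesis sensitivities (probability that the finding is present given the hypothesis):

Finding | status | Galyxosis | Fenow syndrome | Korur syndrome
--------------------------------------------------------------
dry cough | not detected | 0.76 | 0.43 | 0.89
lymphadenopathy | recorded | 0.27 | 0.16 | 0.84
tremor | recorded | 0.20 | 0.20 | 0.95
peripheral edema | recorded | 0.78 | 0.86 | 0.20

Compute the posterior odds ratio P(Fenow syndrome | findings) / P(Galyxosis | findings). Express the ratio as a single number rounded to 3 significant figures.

0.458

The normalizing constant cancels in an odds ratio, so compute prior × likelihood for the two hypotheses only (using 1 − P(present | H) for each absent finding):
  Fenow syndrome: 0.163 × (1 − 0.43) × 0.16 × 0.20 × 0.86 = 0.0025569
  Galyxosis: 0.552 × (1 − 0.76) × 0.27 × 0.20 × 0.78 = 0.0055801
Odds(Fenow syndrome : Galyxosis) = 0.0025569 / 0.0055801 ≈ 0.458.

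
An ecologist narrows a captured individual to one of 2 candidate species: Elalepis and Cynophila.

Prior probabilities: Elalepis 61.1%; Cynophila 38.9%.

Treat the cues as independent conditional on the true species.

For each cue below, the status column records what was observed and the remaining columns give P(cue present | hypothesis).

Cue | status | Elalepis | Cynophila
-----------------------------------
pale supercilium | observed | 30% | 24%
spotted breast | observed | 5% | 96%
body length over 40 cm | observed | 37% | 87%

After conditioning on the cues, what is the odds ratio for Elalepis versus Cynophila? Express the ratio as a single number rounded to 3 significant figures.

Posterior odds equal prior odds times the likelihood ratio; only the two competing hypotheses matter.
  Elalepis: 0.611 × 0.30 × 0.05 × 0.37 = 0.003391
  Cynophila: 0.389 × 0.24 × 0.96 × 0.87 = 0.077974
Odds(Elalepis : Cynophila) = 0.003391 / 0.077974 ≈ 0.0435.

0.0435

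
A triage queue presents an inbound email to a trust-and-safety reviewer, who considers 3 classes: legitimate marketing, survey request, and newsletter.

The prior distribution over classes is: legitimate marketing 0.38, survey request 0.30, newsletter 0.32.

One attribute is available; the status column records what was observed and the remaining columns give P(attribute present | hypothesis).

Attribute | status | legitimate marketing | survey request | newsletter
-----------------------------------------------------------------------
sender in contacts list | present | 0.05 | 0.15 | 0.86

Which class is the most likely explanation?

newsletter

By Bayes' rule, the unnormalized weight for each hypothesis is prior × likelihood:
  legitimate marketing: 0.38 × 0.05 = 0.019
  survey request: 0.30 × 0.15 = 0.045
  newsletter: 0.32 × 0.86 = 0.2752
Normalizing constant Z = 0.019 + 0.045 + 0.2752 = 0.3392.
P(legitimate marketing | evidence) ≈ 0.019 / 0.3392 ≈ 0.056
P(survey request | evidence) ≈ 0.045 / 0.3392 ≈ 0.133
P(newsletter | evidence) ≈ 0.2752 / 0.3392 ≈ 0.811
The largest is 0.811, so newsletter is most probable.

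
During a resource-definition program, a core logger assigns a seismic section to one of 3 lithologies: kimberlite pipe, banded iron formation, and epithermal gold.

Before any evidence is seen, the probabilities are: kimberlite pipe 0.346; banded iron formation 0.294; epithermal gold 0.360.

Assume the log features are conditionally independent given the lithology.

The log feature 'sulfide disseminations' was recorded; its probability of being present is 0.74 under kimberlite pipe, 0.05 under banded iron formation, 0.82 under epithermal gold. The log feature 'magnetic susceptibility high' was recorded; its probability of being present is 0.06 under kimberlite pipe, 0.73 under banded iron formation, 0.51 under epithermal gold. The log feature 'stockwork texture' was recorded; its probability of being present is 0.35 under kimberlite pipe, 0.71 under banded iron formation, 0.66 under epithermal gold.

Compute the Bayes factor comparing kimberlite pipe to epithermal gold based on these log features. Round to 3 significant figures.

0.0563

The Bayes factor is the ratio of the joint likelihoods of the log feature pattern under the two hypotheses.
  kimberlite pipe: 0.74 × 0.06 × 0.35 = 0.01554
  epithermal gold: 0.82 × 0.51 × 0.66 = 0.27601
Bayes factor = 0.01554 / 0.27601 ≈ 0.0563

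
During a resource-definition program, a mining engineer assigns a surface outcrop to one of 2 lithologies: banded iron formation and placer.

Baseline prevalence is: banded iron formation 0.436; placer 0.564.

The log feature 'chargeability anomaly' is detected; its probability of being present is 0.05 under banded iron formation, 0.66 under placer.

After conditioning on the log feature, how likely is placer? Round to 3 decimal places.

0.945

Multiply each prior by the likelihood of the log feature:
  banded iron formation: 0.436 × 0.05 = 0.0218
  placer: 0.564 × 0.66 = 0.37224
The unnormalized weights sum to 0.39404.
P(placer | evidence) = 0.37224 / 0.39404 ≈ 0.945.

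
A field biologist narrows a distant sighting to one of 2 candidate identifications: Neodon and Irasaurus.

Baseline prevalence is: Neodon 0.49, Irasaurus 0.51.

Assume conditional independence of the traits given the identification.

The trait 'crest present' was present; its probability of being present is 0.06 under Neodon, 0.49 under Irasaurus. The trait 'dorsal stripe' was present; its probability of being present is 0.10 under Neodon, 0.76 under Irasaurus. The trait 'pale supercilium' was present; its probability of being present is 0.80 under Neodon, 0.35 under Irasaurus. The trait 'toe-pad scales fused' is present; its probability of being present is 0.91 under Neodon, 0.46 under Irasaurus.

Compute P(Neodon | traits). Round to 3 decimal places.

By Bayes' rule with conditional independence, the unnormalized weight for each hypothesis is prior × ∏ likelihoods:
  Neodon: 0.49 × 0.06 × 0.10 × 0.80 × 0.91 = 0.0021403
  Irasaurus: 0.51 × 0.49 × 0.76 × 0.35 × 0.46 = 0.030578
Marginal likelihood of the evidence = 0.032718.
P(Neodon | evidence) = 0.0021403 / 0.032718 ≈ 0.065.

0.065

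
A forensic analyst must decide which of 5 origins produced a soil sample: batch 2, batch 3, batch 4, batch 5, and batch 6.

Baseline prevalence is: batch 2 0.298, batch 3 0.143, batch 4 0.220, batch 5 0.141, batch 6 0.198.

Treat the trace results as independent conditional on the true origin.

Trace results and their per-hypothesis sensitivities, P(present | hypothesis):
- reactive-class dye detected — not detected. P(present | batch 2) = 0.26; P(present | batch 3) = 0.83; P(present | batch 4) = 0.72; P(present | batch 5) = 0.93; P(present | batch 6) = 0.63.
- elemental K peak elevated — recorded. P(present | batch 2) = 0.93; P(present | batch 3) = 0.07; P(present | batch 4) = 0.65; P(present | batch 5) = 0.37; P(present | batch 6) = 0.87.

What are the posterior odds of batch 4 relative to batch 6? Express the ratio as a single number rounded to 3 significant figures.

Posterior odds equal prior odds times the likelihood ratio; only the two competing hypotheses matter (using 1 − P(present | H) for each absent trace result).
  batch 4: 0.220 × (1 − 0.72) × 0.65 = 0.04004
  batch 6: 0.198 × (1 − 0.63) × 0.87 = 0.063736
Posterior odds = 0.04004 / 0.063736 ≈ 0.628.

0.628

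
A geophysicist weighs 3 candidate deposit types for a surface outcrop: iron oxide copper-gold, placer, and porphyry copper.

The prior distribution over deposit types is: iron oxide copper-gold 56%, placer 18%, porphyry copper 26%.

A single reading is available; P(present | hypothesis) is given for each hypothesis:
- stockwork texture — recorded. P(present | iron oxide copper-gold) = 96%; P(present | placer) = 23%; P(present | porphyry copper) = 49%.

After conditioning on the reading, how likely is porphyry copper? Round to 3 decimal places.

0.180

Multiply each prior by the likelihood of the reading:
  iron oxide copper-gold: 0.56 × 0.96 = 0.5376
  placer: 0.18 × 0.23 = 0.0414
  porphyry copper: 0.26 × 0.49 = 0.1274
Marginal likelihood of the evidence = 0.7064.
P(porphyry copper | evidence) = 0.1274 / 0.7064 ≈ 0.180.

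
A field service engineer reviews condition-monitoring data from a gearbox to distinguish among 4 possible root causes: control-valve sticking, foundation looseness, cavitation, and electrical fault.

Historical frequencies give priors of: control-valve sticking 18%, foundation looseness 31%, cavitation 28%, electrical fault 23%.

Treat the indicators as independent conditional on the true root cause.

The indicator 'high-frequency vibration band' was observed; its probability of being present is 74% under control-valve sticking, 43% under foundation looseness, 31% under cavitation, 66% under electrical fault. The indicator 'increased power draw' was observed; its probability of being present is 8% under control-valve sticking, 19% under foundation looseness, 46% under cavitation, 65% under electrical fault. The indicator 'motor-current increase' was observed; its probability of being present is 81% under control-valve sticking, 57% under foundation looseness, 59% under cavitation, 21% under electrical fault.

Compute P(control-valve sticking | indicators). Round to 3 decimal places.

Multiply each prior by the joint likelihood of the indicator pattern:
  control-valve sticking: 0.18 × 0.74 × 0.08 × 0.81 = 0.0086314
  foundation looseness: 0.31 × 0.43 × 0.19 × 0.57 = 0.014436
  cavitation: 0.28 × 0.31 × 0.46 × 0.59 = 0.023558
  electrical fault: 0.23 × 0.66 × 0.65 × 0.21 = 0.020721
Normalizing constant Z = 0.0086314 + 0.014436 + 0.023558 + 0.020721 = 0.067346.
P(control-valve sticking | evidence) = 0.0086314 / 0.067346 ≈ 0.128.

0.128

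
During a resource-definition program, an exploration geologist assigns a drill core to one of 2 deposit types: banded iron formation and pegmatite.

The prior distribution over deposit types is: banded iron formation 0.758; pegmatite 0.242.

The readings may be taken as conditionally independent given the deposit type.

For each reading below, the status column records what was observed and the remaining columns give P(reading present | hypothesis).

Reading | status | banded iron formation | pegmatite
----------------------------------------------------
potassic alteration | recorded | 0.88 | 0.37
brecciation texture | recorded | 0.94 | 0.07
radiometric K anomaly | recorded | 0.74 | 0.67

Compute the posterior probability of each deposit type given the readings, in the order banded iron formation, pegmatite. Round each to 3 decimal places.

0.991, 0.009

For each hypothesis, the unnormalized posterior weight is prior × product of the reading likelihoods:
  banded iron formation: 0.758 × 0.88 × 0.94 × 0.74 = 0.46399
  pegmatite: 0.242 × 0.37 × 0.07 × 0.67 = 0.0041994
Marginal likelihood of the evidence = 0.46819.
P(banded iron formation | evidence) = 0.46399 / 0.46819 ≈ 0.991
P(pegmatite | evidence) = 0.0041994 / 0.46819 ≈ 0.009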